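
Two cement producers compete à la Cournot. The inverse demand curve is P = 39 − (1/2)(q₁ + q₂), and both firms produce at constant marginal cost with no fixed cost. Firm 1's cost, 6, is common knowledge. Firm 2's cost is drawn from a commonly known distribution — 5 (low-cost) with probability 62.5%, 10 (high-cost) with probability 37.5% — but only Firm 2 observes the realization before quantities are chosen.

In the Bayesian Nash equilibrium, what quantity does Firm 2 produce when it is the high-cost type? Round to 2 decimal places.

17.71

Type-c best response for Firm 2: q₂(c) = (39 − c) − q₁/2.
Firm 1 maximizes expected profit; its first-order condition is 39 − q₁ − (1/2)E[q₂] − 6 = 0.
Substituting E[q₂] and solving: E[c₂] = 6.875, so q₁ = (39 − 2·6 + 6.875)/(3/2) = 22.5833.
q₂(high-cost) = (39 − 10 − (1/2)·22.5833) = 17.7083.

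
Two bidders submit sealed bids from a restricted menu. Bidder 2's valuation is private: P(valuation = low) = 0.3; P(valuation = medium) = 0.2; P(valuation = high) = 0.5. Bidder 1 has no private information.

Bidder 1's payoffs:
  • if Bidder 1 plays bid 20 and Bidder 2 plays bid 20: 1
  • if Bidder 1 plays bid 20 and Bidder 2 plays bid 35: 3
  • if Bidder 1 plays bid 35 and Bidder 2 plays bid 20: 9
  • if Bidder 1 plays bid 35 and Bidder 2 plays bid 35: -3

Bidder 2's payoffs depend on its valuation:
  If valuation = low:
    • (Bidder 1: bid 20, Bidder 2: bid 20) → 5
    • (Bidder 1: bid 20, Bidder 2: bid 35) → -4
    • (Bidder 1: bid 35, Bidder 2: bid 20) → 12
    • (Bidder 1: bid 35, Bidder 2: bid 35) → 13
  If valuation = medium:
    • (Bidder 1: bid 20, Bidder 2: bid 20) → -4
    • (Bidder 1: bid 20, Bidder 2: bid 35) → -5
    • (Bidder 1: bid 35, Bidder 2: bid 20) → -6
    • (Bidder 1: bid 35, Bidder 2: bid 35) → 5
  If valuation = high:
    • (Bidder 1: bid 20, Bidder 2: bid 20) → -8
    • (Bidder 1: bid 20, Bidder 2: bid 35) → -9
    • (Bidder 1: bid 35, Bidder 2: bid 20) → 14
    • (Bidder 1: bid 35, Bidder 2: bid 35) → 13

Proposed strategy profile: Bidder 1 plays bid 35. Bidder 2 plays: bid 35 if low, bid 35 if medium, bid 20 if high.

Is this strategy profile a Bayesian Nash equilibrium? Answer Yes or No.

Bidder 1 plays bid 35: E[bid 35] = 0.3·(-3) + 0.2·(-3) + 0.5·(9) = 3; E[bid 20] = 2. Best-responding. ✓
Bidder 2 (valuation low), facing bid 35: bid 20 gives 12, bid 35 gives 13. Proposed bid 35 is best. ✓
Bidder 2 (valuation medium), facing bid 35: bid 20 gives -6, bid 35 gives 5. Proposed bid 35 is best. ✓
Bidder 2 (valuation high), facing bid 35: bid 20 gives 14, bid 35 gives 13. Proposed bid 20 is best. ✓

Yes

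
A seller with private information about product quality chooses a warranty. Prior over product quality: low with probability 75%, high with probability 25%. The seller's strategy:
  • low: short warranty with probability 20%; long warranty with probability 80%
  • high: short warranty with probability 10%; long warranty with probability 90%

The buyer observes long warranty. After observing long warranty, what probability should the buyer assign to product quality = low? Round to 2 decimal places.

0.73

P(long warranty) = 0.75·0.8 + 0.25·0.9 = 0.825
P(low | long warranty) = (0.75·0.8) / 0.825 = 0.6 / 0.825 = 0.727273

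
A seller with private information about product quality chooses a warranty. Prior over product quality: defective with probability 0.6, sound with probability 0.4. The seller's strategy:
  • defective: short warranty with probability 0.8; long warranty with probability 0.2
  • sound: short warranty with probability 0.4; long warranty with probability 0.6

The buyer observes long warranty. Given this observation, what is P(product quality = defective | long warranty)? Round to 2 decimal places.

0.33

Apply Bayes' rule using the sender's strategy as the likelihood.
P(long warranty) = 0.6·0.2 + 0.4·0.6 = 0.36
P(defective | long warranty) = (0.6·0.2) / 0.36 = 0.12 / 0.36 = 0.333333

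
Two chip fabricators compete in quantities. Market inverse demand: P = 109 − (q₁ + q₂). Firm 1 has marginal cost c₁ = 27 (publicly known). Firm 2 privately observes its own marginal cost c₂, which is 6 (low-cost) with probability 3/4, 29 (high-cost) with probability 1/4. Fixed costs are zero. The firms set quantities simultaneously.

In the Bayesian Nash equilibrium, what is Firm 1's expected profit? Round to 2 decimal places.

495.06

Firm 2 with cost c maximizes (109 − (q₁+q₂) − c)·q₂, giving q₂(c) = (109 − c − q₁)/2.
E[c₂] = 3/4·6 + 1/4·29 = 11.75
Firm 1's FOC against E[q₂] yields q₁ = (109 − 2·27 + E[c₂])/3 = (109 − 54 + 11.75)/3 = 22.25.
E[P] = 109 − (q₁ + E[q₂]) = 49.25; Firm 1's expected profit = (E[P] − 27)·q₁ = (49.25 − 27)·22.25 = 495.062.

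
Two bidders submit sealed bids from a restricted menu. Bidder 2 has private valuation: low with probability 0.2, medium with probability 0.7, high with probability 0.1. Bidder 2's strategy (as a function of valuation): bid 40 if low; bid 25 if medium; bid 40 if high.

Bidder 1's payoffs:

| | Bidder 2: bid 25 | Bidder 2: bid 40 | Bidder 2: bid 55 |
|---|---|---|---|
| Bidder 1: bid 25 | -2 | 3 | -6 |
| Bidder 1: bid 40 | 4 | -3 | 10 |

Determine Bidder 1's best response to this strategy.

bid 40

E[bid 25] = 0.2·(3) + 0.7·(-2) + 0.1·(3) = -0.5
E[bid 40] = 0.2·(-3) + 0.7·(4) + 0.1·(-3) = 1.9
Best response: bid 40 (1.9 is the largest).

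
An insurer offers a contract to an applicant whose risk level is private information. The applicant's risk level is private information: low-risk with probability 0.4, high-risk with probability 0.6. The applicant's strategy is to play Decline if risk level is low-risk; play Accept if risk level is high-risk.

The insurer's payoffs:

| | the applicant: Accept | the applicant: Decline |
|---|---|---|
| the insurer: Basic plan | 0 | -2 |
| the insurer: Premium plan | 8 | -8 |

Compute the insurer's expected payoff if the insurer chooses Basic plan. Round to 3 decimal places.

-0.800

Take the expectation over the applicant's risk level, weighting each type's action by its prior probability.
E[Basic plan] = 0.4·(-2) + 0.6·0 = (-0.8) + 0 = -0.8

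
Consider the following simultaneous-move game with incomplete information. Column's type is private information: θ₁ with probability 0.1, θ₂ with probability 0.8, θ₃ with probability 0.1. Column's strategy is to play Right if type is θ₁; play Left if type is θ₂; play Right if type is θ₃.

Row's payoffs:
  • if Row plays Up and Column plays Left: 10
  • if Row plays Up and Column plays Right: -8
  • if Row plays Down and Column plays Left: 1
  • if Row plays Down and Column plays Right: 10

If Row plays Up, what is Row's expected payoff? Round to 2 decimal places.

6.40

Take the expectation over Column's type, weighting each type's action by its prior probability.
E[Up] = 0.1·(-8) + 0.8·10 + 0.1·(-8) = (-0.8) + 8 + (-0.8) = 6.4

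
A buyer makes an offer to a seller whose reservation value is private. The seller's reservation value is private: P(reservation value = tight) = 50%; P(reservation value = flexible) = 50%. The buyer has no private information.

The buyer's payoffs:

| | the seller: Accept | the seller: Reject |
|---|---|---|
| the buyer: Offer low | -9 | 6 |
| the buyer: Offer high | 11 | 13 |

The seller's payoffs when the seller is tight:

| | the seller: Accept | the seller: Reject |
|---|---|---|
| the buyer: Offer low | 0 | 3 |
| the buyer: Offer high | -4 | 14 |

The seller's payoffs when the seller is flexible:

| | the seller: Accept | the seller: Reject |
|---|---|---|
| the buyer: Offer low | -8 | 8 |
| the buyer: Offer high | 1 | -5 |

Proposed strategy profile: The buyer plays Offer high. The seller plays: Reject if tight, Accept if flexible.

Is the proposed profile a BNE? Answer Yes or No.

Yes

The buyer plays Offer high: E[Offer high] = 0.5·(13) + 0.5·(11) = 12; E[Offer low] = -1.5. Best-responding. ✓
The seller (reservation value tight), facing Offer high: Accept gives -4, Reject gives 14. Proposed Reject is best. ✓
The seller (reservation value flexible), facing Offer high: Accept gives 1, Reject gives -5. Proposed Accept is best. ✓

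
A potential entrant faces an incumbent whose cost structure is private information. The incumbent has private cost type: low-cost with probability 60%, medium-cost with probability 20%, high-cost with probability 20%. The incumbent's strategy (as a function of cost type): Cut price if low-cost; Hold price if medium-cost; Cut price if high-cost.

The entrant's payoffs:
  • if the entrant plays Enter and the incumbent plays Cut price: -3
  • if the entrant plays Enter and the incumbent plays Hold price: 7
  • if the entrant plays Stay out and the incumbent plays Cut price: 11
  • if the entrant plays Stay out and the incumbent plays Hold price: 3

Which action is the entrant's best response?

Stay out

Compute the entrant's expected payoff for each action, taking the expectation over the incumbent's type.
E[Enter] = 0.6·(-3) + 0.2·(7) + 0.2·(-3) = -1
E[Stay out] = 0.6·(11) + 0.2·(3) + 0.2·(11) = 9.4
Best response: Stay out (9.4 is the largest).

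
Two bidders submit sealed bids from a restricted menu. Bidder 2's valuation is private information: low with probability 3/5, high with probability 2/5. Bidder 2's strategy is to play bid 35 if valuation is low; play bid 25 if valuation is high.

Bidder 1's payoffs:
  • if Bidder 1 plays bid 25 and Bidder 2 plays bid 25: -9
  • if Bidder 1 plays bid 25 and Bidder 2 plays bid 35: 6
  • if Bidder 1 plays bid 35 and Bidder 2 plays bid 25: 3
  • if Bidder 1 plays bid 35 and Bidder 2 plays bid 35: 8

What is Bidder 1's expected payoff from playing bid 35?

E[bid 35] = 3/5·8 + 2/5·3 = 24/5 + 6/5 = 6

6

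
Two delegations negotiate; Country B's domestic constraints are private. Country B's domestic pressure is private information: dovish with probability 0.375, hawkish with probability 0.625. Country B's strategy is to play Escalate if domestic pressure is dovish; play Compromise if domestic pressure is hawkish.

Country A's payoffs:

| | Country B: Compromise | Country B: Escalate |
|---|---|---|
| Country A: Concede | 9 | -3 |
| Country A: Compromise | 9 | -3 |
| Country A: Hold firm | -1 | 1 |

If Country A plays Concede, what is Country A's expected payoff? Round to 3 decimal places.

E[Concede] = 0.375·(-3) + 0.625·9 = (-1.125) + 5.625 = 4.5

4.500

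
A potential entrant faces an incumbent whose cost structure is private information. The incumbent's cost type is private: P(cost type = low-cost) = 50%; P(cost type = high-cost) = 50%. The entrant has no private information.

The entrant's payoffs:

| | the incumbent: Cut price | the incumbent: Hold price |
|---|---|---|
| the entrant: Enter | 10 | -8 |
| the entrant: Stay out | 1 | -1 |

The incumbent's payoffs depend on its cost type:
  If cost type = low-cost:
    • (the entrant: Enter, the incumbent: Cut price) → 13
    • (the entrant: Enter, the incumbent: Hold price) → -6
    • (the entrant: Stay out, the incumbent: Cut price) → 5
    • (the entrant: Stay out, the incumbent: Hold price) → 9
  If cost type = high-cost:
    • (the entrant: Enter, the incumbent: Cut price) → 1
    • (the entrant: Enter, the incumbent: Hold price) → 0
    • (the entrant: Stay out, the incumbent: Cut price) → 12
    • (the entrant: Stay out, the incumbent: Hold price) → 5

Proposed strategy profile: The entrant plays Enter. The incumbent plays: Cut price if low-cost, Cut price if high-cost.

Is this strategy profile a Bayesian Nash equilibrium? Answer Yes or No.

Yes

The entrant plays Enter: E[Enter] = 0.5·(10) + 0.5·(10) = 10; E[Stay out] = 1. Best-responding. ✓
The incumbent (cost type low-cost), facing Enter: Cut price gives 13, Hold price gives -6. Proposed Cut price is best. ✓
The incumbent (cost type high-cost), facing Enter: Cut price gives 1, Hold price gives 0. Proposed Cut price is best. ✓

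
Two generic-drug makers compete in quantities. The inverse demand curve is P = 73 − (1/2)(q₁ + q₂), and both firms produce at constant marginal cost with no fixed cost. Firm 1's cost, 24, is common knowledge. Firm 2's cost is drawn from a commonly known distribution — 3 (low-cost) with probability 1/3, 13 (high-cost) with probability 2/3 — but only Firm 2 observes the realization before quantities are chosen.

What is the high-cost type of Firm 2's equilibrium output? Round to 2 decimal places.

Firm 2 with cost c maximizes (73 − (1/2)(q₁+q₂) − c)·q₂, giving q₂(c) = (73 − c − (1/2)q₁).
E[c₂] = 1/3·3 + 2/3·13 = 9.66667
Firm 1's FOC against E[q₂] yields q₁ = (73 − 2·24 + E[c₂])/(3/2) = (73 − 48 + 9.66667)/(3/2) = 23.1111.
q₂(high-cost) = (73 − 13 − (1/2)·23.1111) = 48.4444.

48.44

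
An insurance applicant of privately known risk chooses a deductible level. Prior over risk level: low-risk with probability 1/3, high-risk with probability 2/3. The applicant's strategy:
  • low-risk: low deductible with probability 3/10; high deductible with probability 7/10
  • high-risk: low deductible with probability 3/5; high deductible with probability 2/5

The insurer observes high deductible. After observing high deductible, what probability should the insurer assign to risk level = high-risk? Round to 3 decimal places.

0.533

P(high deductible) = (1/3)·(7/10) + (2/3)·(2/5) = 1/2
P(high-risk | high deductible) = ((2/3)·(2/5)) / (1/2) = (4/15) / (1/2) = 8/15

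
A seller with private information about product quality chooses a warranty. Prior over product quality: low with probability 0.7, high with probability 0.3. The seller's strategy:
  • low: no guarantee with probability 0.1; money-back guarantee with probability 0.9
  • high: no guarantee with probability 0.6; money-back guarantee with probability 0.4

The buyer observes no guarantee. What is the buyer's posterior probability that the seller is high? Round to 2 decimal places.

0.72

P(no guarantee) = 0.7·0.1 + 0.3·0.6 = 0.25
P(high | no guarantee) = (0.3·0.6) / 0.25 = 0.18 / 0.25 = 0.72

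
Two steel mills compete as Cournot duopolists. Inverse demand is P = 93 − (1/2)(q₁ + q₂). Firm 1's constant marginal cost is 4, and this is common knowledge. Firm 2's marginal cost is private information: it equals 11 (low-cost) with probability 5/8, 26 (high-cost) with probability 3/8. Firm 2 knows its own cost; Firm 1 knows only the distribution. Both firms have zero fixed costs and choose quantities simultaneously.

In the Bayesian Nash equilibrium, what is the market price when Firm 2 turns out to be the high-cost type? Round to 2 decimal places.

Firm 2 with cost c maximizes (93 − (1/2)(q₁+q₂) − c)·q₂, giving q₂(c) = (93 − c − (1/2)q₁).
E[c₂] = 5/8·11 + 3/8·26 = 16.625
Firm 1's FOC against E[q₂] yields q₁ = (93 − 2·4 + E[c₂])/(3/2) = (93 − 8 + 16.625)/(3/2) = 67.75.
q₂(high-cost) = 33.125, so P = 93 − (1/2)·(67.75 + 33.125) = 42.5625.

42.56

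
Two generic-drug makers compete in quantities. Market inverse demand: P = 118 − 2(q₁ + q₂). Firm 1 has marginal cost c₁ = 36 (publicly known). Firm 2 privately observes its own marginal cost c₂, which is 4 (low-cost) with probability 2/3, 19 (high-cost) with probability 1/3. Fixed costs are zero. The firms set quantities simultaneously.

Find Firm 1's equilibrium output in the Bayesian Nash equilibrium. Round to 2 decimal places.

9.17

Type-c best response for Firm 2: q₂(c) = (118 − c)/4 − q₁/2.
Firm 1 maximizes expected profit; its first-order condition is 118 − 4q₁ − 2E[q₂] − 36 = 0.
Substituting E[q₂] and solving: E[c₂] = 9, so q₁ = (118 − 2·36 + 9)/6 = 9.16667.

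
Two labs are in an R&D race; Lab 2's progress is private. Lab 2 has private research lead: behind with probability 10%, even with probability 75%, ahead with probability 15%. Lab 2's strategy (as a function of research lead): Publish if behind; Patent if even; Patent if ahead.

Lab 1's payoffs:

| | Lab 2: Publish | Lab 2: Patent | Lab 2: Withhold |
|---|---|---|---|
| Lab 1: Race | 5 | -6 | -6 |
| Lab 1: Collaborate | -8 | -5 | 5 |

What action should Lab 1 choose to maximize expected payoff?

Race

E[Race] = 0.1·(5) + 0.75·(-6) + 0.15·(-6) = -4.9
E[Collaborate] = 0.1·(-8) + 0.75·(-5) + 0.15·(-5) = -5.3
Best response: Race (-4.9 is the largest).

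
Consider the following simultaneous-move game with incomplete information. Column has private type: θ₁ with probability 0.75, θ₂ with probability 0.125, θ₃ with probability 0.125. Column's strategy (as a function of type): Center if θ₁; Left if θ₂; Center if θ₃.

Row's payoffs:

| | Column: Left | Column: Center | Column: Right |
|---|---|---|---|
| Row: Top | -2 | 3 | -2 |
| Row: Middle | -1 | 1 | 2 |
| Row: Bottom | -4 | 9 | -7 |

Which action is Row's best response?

E[Top] = 0.75·(3) + 0.125·(-2) + 0.125·(3) = 2.375
E[Middle] = 0.75·(1) + 0.125·(-1) + 0.125·(1) = 0.75
E[Bottom] = 0.75·(9) + 0.125·(-4) + 0.125·(9) = 7.375
Best response: Bottom (7.375 is the largest).

Bottom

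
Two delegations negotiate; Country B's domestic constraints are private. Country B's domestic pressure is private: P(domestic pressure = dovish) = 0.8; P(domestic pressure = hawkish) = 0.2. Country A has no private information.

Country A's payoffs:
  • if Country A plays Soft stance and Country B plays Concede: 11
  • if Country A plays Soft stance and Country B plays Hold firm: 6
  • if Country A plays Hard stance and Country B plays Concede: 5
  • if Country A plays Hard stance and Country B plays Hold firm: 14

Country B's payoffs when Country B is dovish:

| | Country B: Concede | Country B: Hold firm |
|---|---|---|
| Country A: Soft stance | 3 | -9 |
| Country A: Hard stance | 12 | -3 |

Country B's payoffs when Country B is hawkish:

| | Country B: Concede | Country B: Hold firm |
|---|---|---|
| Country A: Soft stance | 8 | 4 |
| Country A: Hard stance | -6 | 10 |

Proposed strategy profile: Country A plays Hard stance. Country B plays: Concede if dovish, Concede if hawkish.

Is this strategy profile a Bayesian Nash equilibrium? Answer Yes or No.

No

Country A plays Hard stance: E[Hard stance] = 0.8·(5) + 0.2·(5) = 5; E[Soft stance] = 11. Not best-responding. ✗
Country B (domestic pressure dovish), facing Hard stance: Concede gives 12, Hold firm gives -3. Proposed Concede is best. ✓
Country B (domestic pressure hawkish), facing Hard stance: Concede gives -6, Hold firm gives 10. Proposed Concede is not best — profitable deviation exists. ✗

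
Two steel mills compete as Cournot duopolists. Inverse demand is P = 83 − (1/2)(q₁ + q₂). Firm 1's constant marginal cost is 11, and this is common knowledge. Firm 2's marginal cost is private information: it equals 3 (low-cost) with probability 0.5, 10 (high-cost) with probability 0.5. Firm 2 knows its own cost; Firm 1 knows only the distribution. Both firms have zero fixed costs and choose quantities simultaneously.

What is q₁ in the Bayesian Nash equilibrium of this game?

Type-c best response for Firm 2: q₂(c) = (83 − c) − q₁/2.
Firm 1 maximizes expected profit; its first-order condition is 83 − q₁ − (1/2)E[q₂] − 11 = 0.
Substituting E[q₂] and solving: E[c₂] = 6.5, so q₁ = (83 − 2·11 + 6.5)/(3/2) = 45.

45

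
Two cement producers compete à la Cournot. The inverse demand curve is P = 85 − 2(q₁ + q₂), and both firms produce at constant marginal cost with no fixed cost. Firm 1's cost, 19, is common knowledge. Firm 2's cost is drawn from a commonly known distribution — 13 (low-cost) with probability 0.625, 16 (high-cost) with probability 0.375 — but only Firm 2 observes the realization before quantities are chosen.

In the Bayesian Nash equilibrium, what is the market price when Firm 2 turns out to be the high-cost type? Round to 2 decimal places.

40.31

Firm 2 with cost c maximizes (85 − 2(q₁+q₂) − c)·q₂, giving q₂(c) = (85 − c − 2q₁)/4.
E[c₂] = 0.625·13 + 0.375·16 = 14.125
Firm 1's FOC against E[q₂] yields q₁ = (85 − 2·19 + E[c₂])/6 = (85 − 38 + 14.125)/6 = 10.1875.
q₂(high-cost) = 12.1562, so P = 85 − 2·(10.1875 + 12.1562) = 40.3125.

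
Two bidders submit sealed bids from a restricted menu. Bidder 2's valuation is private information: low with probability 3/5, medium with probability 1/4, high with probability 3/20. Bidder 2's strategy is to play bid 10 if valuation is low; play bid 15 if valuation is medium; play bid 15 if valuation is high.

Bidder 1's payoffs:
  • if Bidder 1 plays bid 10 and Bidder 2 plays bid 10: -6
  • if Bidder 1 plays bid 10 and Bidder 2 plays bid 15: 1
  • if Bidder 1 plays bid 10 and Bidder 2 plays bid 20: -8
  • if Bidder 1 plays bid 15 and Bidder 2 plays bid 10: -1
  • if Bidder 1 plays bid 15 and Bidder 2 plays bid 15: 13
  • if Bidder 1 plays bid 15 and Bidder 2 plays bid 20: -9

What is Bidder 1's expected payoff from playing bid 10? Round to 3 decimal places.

-3.200

Take the expectation over Bidder 2's valuation, weighting each type's action by its prior probability.
E[bid 10] = 3/5·(-6) + 1/4·1 + 3/20·1 = (-18/5) + 1/4 + 3/20 = -16/5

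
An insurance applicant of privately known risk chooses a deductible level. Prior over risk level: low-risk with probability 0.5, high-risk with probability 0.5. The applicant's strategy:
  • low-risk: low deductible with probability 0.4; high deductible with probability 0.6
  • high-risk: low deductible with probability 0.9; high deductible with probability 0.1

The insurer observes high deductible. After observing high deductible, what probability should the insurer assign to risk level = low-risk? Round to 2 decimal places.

P(high deductible) = 0.5·0.6 + 0.5·0.1 = 0.35
P(low-risk | high deductible) = (0.5·0.6) / 0.35 = 0.3 / 0.35 = 0.857143

0.86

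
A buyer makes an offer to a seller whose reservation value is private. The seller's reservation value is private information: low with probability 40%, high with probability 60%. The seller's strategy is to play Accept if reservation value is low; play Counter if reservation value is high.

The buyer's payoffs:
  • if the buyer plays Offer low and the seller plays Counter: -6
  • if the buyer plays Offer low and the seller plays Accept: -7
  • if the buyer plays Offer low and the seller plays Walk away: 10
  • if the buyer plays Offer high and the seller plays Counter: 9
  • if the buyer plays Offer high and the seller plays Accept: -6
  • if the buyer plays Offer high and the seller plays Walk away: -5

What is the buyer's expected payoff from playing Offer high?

3

E[Offer high] = 0.4·(-6) + 0.6·9 = (-2.4) + 5.4 = 3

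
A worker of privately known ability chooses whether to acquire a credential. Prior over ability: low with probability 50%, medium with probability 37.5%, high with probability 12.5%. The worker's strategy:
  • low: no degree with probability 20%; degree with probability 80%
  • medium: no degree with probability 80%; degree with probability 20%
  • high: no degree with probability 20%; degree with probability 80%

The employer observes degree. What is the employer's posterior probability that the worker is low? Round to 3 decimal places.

P(degree) = 0.5·0.8 + 0.375·0.2 + 0.125·0.8 = 0.575
P(low | degree) = (0.5·0.8) / 0.575 = 0.4 / 0.575 = 0.695652

0.696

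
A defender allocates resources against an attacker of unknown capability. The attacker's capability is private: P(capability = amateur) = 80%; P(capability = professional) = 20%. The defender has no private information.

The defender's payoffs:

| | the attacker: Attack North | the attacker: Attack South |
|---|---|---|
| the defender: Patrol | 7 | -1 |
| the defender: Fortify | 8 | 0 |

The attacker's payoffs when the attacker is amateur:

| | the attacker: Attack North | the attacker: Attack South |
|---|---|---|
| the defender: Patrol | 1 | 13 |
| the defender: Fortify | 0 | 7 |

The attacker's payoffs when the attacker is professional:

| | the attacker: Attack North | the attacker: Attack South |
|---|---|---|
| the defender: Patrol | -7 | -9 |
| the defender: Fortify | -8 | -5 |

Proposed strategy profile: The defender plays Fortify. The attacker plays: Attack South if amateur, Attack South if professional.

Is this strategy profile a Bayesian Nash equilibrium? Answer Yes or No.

Yes

The defender plays Fortify: E[Fortify] = 0.8·(0) + 0.2·(0) = 0; E[Patrol] = -1. Best-responding. ✓
The attacker (capability amateur), facing Fortify: Attack North gives 0, Attack South gives 7. Proposed Attack South is best. ✓
The attacker (capability professional), facing Fortify: Attack North gives -8, Attack South gives -5. Proposed Attack South is best. ✓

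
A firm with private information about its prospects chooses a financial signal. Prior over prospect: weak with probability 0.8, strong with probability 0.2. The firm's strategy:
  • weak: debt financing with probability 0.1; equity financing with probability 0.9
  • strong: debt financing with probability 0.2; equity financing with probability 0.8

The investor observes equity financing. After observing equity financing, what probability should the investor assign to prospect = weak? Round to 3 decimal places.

0.818

P(equity financing) = 0.8·0.9 + 0.2·0.8 = 0.88
P(weak | equity financing) = (0.8·0.9) / 0.88 = 0.72 / 0.88 = 0.818182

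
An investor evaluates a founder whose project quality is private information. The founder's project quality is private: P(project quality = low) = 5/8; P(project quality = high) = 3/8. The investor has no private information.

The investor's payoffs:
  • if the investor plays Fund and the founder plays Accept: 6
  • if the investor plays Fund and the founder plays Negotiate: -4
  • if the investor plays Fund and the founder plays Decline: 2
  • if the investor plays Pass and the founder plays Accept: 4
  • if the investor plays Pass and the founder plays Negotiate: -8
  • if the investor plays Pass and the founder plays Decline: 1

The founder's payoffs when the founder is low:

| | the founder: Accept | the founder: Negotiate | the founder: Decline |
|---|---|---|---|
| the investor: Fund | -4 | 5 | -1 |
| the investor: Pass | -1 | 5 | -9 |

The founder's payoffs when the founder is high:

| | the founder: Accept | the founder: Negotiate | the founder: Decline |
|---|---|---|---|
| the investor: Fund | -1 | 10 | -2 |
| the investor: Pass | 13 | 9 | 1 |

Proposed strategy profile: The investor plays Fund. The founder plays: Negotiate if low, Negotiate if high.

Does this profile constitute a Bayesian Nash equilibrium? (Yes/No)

The investor plays Fund: E[Fund] = 5/8·(-4) + 3/8·(-4) = -4; E[Pass] = -8. Best-responding. ✓
The founder (project quality low), facing Fund: Accept gives -4, Negotiate gives 5, Decline gives -1. Proposed Negotiate is best. ✓
The founder (project quality high), facing Fund: Accept gives -1, Negotiate gives 10, Decline gives -2. Proposed Negotiate is best. ✓

Yes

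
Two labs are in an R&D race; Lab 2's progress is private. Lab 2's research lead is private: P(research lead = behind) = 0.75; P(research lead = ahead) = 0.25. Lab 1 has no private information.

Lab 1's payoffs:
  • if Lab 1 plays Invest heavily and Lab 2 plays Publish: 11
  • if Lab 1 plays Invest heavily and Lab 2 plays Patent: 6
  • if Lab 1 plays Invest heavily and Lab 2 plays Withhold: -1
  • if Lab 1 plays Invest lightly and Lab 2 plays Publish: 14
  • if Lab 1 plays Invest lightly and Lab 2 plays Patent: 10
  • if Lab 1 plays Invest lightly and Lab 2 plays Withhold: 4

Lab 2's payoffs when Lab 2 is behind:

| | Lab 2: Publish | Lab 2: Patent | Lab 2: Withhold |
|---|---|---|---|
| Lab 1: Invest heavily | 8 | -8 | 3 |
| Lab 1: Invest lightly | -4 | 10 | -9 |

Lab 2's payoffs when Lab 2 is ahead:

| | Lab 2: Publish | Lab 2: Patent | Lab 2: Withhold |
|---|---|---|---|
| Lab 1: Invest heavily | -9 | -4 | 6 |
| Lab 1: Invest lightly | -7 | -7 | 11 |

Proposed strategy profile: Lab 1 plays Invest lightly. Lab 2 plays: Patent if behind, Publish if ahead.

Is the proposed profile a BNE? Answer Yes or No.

Lab 1 plays Invest lightly: E[Invest lightly] = 0.75·(10) + 0.25·(14) = 11; E[Invest heavily] = 7.25. Best-responding. ✓
Lab 2 (research lead behind), facing Invest lightly: Publish gives -4, Patent gives 10, Withhold gives -9. Proposed Patent is best. ✓
Lab 2 (research lead ahead), facing Invest lightly: Publish gives -7, Patent gives -7, Withhold gives 11. Proposed Publish is not best — profitable deviation exists. ✗

No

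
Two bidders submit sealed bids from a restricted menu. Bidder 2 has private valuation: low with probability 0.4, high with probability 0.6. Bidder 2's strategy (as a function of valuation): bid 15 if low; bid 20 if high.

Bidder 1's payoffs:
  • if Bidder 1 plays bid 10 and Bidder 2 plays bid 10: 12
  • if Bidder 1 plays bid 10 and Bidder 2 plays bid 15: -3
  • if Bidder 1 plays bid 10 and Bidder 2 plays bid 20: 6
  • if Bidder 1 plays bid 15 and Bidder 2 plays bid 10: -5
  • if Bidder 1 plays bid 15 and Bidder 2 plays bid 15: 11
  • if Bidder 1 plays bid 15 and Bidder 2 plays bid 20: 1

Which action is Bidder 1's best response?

E[bid 10] = 0.4·(-3) + 0.6·(6) = 2.4
E[bid 15] = 0.4·(11) + 0.6·(1) = 5
Best response: bid 15 (5 is the largest).

bid 15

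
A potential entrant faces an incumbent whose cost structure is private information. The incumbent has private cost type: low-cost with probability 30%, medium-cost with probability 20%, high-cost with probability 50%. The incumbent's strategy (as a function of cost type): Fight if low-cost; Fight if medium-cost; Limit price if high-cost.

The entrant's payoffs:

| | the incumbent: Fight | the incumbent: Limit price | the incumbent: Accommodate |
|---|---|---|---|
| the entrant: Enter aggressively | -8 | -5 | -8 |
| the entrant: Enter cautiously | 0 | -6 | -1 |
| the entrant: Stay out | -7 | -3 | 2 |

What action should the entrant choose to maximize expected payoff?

Enter cautiously

Compute the entrant's expected payoff for each action, taking the expectation over the incumbent's type.
E[Enter aggressively] = 0.3·(-8) + 0.2·(-8) + 0.5·(-5) = -6.5
E[Enter cautiously] = 0.3·(0) + 0.2·(0) + 0.5·(-6) = -3
E[Stay out] = 0.3·(-7) + 0.2·(-7) + 0.5·(-3) = -5
Best response: Enter cautiously (-3 is the largest).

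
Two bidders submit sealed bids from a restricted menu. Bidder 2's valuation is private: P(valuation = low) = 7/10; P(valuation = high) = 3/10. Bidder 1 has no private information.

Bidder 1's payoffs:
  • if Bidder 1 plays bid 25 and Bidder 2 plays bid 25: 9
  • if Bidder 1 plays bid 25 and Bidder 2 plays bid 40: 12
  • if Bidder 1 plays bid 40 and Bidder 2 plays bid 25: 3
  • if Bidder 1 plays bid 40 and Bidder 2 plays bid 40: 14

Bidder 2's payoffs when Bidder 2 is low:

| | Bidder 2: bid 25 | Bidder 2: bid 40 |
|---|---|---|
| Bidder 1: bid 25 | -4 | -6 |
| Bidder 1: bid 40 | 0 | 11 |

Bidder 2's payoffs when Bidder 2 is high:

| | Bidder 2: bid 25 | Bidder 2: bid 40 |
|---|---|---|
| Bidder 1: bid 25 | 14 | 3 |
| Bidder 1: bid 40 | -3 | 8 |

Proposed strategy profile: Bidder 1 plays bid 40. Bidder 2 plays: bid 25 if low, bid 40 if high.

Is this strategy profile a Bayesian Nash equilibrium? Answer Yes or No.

Bidder 1 plays bid 40: E[bid 40] = 7/10·(3) + 3/10·(14) = 63/10; E[bid 25] = 99/10. Not best-responding. ✗
Bidder 2 (valuation low), facing bid 40: bid 25 gives 0, bid 40 gives 11. Proposed bid 25 is not best — profitable deviation exists. ✗
Bidder 2 (valuation high), facing bid 40: bid 25 gives -3, bid 40 gives 8. Proposed bid 40 is best. ✓

No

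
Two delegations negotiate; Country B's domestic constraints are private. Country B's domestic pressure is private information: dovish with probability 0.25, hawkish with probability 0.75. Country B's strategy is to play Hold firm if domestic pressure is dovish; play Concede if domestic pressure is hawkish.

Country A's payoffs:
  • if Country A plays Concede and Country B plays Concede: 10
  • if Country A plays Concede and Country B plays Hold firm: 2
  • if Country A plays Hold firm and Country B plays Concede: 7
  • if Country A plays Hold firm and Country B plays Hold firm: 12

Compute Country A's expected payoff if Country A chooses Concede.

Take the expectation over Country B's domestic pressure, weighting each type's action by its prior probability.
E[Concede] = 0.25·2 + 0.75·10 = 0.5 + 7.5 = 8

8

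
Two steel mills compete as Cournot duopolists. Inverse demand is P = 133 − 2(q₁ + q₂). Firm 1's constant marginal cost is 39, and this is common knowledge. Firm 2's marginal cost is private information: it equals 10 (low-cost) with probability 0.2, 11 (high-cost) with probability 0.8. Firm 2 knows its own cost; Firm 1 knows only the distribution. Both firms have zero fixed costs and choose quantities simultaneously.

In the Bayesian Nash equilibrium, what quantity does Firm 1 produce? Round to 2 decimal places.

10.97

Type-c best response for Firm 2: q₂(c) = (133 − c)/4 − q₁/2.
Firm 1 maximizes expected profit; its first-order condition is 133 − 4q₁ − 2E[q₂] − 39 = 0.
Substituting E[q₂] and solving: E[c₂] = 10.8, so q₁ = (133 − 2·39 + 10.8)/6 = 10.9667.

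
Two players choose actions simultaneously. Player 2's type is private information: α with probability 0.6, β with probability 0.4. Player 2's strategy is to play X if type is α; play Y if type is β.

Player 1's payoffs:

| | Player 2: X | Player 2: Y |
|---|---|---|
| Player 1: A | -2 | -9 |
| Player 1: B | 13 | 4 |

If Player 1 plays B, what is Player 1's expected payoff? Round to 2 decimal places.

9.40

E[B] = 0.6·13 + 0.4·4 = 7.8 + 1.6 = 9.4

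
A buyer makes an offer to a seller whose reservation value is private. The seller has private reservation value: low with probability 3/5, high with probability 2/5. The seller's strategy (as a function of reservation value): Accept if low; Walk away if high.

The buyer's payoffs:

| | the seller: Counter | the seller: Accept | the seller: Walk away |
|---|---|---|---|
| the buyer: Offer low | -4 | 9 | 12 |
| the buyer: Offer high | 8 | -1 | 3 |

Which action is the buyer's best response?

E[Offer low] = 3/5·(9) + 2/5·(12) = 51/5
E[Offer high] = 3/5·(-1) + 2/5·(3) = 3/5
Best response: Offer low (51/5 is the largest).

Offer low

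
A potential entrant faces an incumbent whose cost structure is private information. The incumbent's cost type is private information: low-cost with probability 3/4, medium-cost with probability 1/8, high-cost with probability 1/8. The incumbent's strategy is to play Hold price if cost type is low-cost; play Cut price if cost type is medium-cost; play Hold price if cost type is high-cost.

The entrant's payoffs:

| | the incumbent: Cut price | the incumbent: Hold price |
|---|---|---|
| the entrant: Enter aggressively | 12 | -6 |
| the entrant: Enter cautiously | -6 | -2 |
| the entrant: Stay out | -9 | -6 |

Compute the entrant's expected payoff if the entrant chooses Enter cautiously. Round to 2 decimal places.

-2.50

Take the expectation over the incumbent's cost type, weighting each type's action by its prior probability.
E[Enter cautiously] = 3/4·(-2) + 1/8·(-6) + 1/8·(-2) = (-3/2) + (-3/4) + (-1/4) = -5/2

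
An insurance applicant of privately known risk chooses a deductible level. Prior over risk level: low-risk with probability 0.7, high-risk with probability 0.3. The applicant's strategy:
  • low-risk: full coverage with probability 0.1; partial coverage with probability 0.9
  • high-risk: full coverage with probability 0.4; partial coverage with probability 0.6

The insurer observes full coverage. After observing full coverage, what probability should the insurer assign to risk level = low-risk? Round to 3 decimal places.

0.368

Apply Bayes' rule using the sender's strategy as the likelihood.
P(full coverage) = 0.7·0.1 + 0.3·0.4 = 0.19
P(low-risk | full coverage) = (0.7·0.1) / 0.19 = 0.07 / 0.19 = 0.368421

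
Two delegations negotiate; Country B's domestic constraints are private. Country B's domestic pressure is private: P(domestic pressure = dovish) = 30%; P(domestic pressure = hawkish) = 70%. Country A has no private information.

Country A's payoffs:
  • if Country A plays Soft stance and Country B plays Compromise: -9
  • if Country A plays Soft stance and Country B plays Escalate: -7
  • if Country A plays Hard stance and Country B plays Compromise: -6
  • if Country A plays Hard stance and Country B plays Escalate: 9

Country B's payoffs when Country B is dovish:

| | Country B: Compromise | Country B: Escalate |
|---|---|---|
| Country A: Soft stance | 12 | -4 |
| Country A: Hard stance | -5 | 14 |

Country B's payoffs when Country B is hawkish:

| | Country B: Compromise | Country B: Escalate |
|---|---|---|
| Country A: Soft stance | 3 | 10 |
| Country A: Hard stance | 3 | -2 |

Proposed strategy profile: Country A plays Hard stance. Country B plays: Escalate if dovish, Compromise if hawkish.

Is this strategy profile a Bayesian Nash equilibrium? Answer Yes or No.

Yes

A profile is a BNE iff every type of every player is best-responding given beliefs about the other side.
Country A plays Hard stance: E[Hard stance] = 0.3·(9) + 0.7·(-6) = -1.5; E[Soft stance] = -8.4. Best-responding. ✓
Country B (domestic pressure dovish), facing Hard stance: Compromise gives -5, Escalate gives 14. Proposed Escalate is best. ✓
Country B (domestic pressure hawkish), facing Hard stance: Compromise gives 3, Escalate gives -2. Proposed Compromise is best. ✓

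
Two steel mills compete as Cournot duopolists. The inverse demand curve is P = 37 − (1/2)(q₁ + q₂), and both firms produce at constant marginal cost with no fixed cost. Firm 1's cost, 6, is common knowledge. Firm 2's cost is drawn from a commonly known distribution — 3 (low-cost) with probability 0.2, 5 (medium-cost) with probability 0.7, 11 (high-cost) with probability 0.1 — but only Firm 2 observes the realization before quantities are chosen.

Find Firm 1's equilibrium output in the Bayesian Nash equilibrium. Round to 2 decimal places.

20.13

Type-c best response for Firm 2: q₂(c) = (37 − c) − q₁/2.
Firm 1 maximizes expected profit; its first-order condition is 37 − q₁ − (1/2)E[q₂] − 6 = 0.
Substituting E[q₂] and solving: E[c₂] = 5.2, so q₁ = (37 − 2·6 + 5.2)/(3/2) = 20.1333.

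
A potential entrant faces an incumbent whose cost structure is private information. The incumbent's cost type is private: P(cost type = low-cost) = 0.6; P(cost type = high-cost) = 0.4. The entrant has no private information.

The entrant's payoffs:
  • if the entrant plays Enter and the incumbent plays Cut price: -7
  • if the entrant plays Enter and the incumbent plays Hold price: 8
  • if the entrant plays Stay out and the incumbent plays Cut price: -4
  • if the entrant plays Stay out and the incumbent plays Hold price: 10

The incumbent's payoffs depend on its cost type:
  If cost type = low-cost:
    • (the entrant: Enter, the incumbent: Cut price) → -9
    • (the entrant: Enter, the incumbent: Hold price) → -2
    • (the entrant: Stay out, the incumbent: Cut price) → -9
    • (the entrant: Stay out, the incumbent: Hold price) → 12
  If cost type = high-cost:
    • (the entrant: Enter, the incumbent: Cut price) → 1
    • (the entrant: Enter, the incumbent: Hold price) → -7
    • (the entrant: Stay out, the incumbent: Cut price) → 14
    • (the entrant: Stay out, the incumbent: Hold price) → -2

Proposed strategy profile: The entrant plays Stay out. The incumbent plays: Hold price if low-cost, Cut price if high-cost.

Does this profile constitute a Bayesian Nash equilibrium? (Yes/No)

A profile is a BNE iff every type of every player is best-responding given beliefs about the other side.
The entrant plays Stay out: E[Stay out] = 0.6·(10) + 0.4·(-4) = 4.4; E[Enter] = 2. Best-responding. ✓
The incumbent (cost type low-cost), facing Stay out: Cut price gives -9, Hold price gives 12. Proposed Hold price is best. ✓
The incumbent (cost type high-cost), facing Stay out: Cut price gives 14, Hold price gives -2. Proposed Cut price is best. ✓

Yes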